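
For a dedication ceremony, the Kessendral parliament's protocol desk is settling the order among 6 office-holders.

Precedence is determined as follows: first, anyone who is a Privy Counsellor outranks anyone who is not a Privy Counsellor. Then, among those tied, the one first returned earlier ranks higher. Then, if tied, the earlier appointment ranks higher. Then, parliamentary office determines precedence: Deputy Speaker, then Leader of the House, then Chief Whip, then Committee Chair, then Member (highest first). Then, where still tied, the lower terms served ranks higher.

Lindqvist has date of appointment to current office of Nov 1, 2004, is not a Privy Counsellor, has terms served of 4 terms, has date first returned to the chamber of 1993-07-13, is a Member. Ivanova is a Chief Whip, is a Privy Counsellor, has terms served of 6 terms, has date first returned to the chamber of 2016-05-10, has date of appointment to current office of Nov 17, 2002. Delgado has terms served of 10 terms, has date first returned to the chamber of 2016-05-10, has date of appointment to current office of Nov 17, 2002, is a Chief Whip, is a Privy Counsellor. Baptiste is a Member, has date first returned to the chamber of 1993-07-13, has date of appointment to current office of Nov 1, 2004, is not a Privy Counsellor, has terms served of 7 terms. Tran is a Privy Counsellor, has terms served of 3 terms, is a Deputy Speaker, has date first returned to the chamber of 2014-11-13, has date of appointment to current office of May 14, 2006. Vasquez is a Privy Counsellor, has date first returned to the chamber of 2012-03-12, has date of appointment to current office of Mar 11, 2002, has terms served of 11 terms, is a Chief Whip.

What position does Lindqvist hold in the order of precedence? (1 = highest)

By the first rule: Vasquez, Tran, Ivanova and Delgado (each a Privy Counsellor); then Lindqvist and Baptiste (both not a Privy Counsellor).
Among Vasquez, Tran, Ivanova and Delgado, by date first returned to the chamber (earlier first): Vasquez (2012-03-12) before Tran (2014-11-13) before Ivanova and Delgado (2016-05-10).
Ivanova and Delgado both have date of appointment to current office Nov 17, 2002, so the next rule applies.
Ivanova and Delgado are each Chief Whip, so the next rule applies.
Among Ivanova and Delgado, by terms served (lower first): Ivanova (6 terms) before Delgado (10 terms).
Lindqvist and Baptiste both have date first returned to the chamber 1993-07-13, so the next rule applies.
Lindqvist and Baptiste both have date of appointment to current office Nov 1, 2004, so the next rule applies.
Lindqvist and Baptiste are each Member, so the next rule applies.
Among Lindqvist and Baptiste, by terms served (lower first): Lindqvist (4 terms) before Baptiste (7 terms).
Order: Vasquez, Tran, Ivanova, Delgado, Lindqvist, Baptiste. So position 5.

5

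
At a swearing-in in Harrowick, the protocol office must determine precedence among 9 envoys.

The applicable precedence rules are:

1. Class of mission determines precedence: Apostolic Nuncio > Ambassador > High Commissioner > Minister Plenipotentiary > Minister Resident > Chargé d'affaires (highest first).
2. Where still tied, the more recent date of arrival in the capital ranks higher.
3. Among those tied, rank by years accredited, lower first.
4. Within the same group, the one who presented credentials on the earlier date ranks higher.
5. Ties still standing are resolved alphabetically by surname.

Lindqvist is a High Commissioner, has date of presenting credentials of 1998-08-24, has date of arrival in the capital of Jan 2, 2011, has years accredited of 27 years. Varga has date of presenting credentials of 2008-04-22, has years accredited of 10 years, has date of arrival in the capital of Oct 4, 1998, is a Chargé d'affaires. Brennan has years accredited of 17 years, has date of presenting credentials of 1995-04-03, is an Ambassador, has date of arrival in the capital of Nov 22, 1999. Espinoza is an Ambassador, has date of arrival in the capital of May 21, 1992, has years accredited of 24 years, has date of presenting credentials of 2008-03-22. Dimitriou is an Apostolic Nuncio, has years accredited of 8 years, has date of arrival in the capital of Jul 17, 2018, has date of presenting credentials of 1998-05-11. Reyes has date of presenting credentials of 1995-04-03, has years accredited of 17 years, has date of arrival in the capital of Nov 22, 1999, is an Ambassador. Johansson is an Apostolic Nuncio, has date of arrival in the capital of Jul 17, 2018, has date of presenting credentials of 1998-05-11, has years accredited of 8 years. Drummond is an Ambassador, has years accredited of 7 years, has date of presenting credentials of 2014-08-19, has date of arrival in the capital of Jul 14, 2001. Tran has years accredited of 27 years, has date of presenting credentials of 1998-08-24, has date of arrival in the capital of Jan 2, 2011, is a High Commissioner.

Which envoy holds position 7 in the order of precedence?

By class of mission: Dimitriou and Johansson (Apostolic Nuncio); then Drummond, Brennan, Reyes and Espinoza (Ambassador); then Lindqvist and Tran (High Commissioner); then Varga (Chargé d'affaires).
Dimitriou and Johansson both have date of arrival in the capital Jul 17, 2018, so the next rule applies.
Dimitriou and Johansson both have years accredited 8 years, so the next rule applies.
Dimitriou and Johansson both have date of presenting credentials 1998-05-11, so the next rule applies.
Among Dimitriou and Johansson, alphabetically by surname: Dimitriou before Johansson.
Among Drummond, Brennan, Reyes and Espinoza, by date of arrival in the capital (later first): Drummond (Jul 14, 2001) before Brennan and Reyes (Nov 22, 1999) before Espinoza (May 21, 1992).
Brennan and Reyes both have years accredited 17 years, so the next rule applies.
Brennan and Reyes both have date of presenting credentials 1995-04-03, so the next rule applies.
Among Brennan and Reyes, alphabetically by surname: Brennan before Reyes.
Lindqvist and Tran both have date of arrival in the capital Jan 2, 2011, so the next rule applies.
Lindqvist and Tran both have years accredited 27 years, so the next rule applies.
Lindqvist and Tran both have date of presenting credentials 1998-08-24, so the next rule applies.
Among Lindqvist and Tran, alphabetically by surname: Lindqvist before Tran.
Order: Dimitriou, Johansson, Drummond, Brennan, Reyes, Espinoza, Lindqvist, Tran, Varga.

Lindqvist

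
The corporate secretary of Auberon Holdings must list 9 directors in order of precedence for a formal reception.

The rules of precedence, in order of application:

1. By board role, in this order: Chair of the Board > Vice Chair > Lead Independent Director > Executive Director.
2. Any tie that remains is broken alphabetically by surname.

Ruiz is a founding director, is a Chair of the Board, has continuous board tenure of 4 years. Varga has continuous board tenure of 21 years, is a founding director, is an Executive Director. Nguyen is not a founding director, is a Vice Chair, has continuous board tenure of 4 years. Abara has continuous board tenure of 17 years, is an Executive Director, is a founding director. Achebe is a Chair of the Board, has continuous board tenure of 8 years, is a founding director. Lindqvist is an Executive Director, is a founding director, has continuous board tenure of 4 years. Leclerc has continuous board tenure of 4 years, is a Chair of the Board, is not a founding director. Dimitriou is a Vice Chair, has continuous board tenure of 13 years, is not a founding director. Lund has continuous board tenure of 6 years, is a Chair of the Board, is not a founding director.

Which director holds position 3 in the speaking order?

Lund

By board role: Achebe, Leclerc, Lund and Ruiz (Chair of the Board); then Dimitriou and Nguyen (Vice Chair); then Abara, Lindqvist and Varga (Executive Director).
Among Achebe, Leclerc, Lund and Ruiz, alphabetically by surname: Achebe before Leclerc before Lund before Ruiz.
Among Dimitriou and Nguyen, alphabetically by surname: Dimitriou before Nguyen.
Among Abara, Lindqvist and Varga, alphabetically by surname: Abara before Lindqvist before Varga.
Order: Achebe, Leclerc, Lund, Ruiz, Dimitriou, Nguyen, Abara, Lindqvist, Varga.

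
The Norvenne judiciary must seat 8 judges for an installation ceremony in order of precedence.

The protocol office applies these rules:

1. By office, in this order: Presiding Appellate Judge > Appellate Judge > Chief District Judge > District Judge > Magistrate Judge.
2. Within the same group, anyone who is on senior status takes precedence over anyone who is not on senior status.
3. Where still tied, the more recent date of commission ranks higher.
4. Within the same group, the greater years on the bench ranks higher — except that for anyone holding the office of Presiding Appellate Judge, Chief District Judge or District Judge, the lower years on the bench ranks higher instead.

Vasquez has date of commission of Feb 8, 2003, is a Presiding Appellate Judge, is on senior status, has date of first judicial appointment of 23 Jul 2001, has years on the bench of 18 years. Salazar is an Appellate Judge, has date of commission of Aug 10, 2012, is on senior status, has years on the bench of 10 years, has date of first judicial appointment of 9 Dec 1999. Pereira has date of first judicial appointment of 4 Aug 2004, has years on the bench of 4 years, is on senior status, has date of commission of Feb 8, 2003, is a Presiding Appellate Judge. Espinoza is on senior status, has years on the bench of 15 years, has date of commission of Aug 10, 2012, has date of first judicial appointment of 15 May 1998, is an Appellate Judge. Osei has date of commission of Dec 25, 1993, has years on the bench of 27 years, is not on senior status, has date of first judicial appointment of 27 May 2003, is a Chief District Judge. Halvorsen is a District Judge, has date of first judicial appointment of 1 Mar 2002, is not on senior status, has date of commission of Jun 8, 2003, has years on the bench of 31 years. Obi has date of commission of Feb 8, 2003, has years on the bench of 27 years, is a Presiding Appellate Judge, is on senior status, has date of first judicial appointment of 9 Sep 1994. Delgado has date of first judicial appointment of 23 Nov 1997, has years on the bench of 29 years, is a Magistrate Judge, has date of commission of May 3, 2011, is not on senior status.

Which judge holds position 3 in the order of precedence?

Obi

By office: Pereira, Vasquez and Obi (Presiding Appellate Judge); then Espinoza and Salazar (Appellate Judge); then Osei (Chief District Judge); then Halvorsen (District Judge); then Delgado (Magistrate Judge).
Pereira, Vasquez and Obi are each on senior status, so the next rule applies.
Pereira, Vasquez and Obi all have date of commission Feb 8, 2003, so the next rule applies.
Among Pereira, Vasquez and Obi, by years on the bench (lower first) (reversed rule for this group): Pereira (4 years) before Vasquez (18 years) before Obi (27 years).
Espinoza and Salazar are each on senior status, so the next rule applies.
Espinoza and Salazar both have date of commission Aug 10, 2012, so the next rule applies.
Among Espinoza and Salazar, by years on the bench (higher first): Espinoza (15 years) before Salazar (10 years).
Order: Pereira, Vasquez, Obi, Espinoza, Salazar, Osei, Halvorsen, Delgado.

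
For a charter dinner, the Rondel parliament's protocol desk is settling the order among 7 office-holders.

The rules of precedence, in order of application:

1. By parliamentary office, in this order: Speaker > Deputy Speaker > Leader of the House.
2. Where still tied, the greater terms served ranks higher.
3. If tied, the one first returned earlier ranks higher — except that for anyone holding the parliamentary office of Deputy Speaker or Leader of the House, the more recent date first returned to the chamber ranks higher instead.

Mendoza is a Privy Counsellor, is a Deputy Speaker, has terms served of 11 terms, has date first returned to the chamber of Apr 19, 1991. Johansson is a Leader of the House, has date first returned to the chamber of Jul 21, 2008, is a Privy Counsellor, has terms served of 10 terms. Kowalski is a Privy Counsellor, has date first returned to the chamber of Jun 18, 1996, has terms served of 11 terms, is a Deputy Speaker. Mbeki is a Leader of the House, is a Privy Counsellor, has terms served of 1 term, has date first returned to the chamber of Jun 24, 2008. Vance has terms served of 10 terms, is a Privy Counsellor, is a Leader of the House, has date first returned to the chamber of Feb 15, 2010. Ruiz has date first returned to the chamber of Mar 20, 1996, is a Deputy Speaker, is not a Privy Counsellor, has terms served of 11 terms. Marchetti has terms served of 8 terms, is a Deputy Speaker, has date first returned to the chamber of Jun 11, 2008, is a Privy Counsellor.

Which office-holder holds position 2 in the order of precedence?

By parliamentary office: Kowalski, Ruiz, Mendoza and Marchetti (Deputy Speaker); then Vance, Johansson and Mbeki (Leader of the House).
Among Kowalski, Ruiz, Mendoza and Marchetti, by terms served (higher first): Kowalski, Ruiz and Mendoza (11 terms) before Marchetti (8 terms).
Among Kowalski, Ruiz and Mendoza, by date first returned to the chamber (later first) (reversed rule for this group): Kowalski (Jun 18, 1996) before Ruiz (Mar 20, 1996) before Mendoza (Apr 19, 1991).
Among Vance, Johansson and Mbeki, by terms served (higher first): Vance and Johansson (10 terms) before Mbeki (1 term).
Among Vance and Johansson, by date first returned to the chamber (later first) (reversed rule for this group): Vance (Feb 15, 2010) before Johansson (Jul 21, 2008).
Order: Kowalski, Ruiz, Mendoza, Marchetti, Vance, Johansson, Mbeki.

Ruiz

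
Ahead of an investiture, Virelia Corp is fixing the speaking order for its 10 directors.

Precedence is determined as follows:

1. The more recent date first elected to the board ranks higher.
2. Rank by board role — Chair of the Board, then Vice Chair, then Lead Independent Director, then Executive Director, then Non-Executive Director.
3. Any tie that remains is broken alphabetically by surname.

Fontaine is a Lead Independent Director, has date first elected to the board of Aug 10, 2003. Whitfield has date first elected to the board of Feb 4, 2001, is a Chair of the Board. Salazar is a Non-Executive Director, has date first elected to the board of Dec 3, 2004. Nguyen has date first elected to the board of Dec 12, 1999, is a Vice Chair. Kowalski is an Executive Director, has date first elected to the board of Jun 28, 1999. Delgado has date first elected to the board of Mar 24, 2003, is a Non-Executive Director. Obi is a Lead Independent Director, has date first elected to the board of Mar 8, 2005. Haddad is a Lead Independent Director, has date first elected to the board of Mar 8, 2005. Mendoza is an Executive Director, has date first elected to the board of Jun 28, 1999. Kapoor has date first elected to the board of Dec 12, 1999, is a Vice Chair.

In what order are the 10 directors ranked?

By date first elected to the board (later first): Haddad and Obi (both Mar 8, 2005); then Salazar (Dec 3, 2004); then Fontaine (Aug 10, 2003); then Delgado (Mar 24, 2003); then Whitfield (Feb 4, 2001); then Kapoor and Nguyen (both Dec 12, 1999); then Kowalski and Mendoza (both Jun 28, 1999).
Haddad and Obi are each Lead Independent Director, so the next rule applies.
Among Haddad and Obi, alphabetically by surname: Haddad before Obi.
Kapoor and Nguyen are each Vice Chair, so the next rule applies.
Among Kapoor and Nguyen, alphabetically by surname: Kapoor before Nguyen.
Kowalski and Mendoza are each Executive Director, so the next rule applies.
Among Kowalski and Mendoza, alphabetically by surname: Kowalski before Mendoza.
Full order: Haddad, Obi, Salazar, Fontaine, Delgado, Whitfield, Kapoor, Nguyen, Kowalski, Mendoza.

Haddad, Obi, Salazar, Fontaine, Delgado, Whitfield, Kapoor, Nguyen, Kowalski, Mendoza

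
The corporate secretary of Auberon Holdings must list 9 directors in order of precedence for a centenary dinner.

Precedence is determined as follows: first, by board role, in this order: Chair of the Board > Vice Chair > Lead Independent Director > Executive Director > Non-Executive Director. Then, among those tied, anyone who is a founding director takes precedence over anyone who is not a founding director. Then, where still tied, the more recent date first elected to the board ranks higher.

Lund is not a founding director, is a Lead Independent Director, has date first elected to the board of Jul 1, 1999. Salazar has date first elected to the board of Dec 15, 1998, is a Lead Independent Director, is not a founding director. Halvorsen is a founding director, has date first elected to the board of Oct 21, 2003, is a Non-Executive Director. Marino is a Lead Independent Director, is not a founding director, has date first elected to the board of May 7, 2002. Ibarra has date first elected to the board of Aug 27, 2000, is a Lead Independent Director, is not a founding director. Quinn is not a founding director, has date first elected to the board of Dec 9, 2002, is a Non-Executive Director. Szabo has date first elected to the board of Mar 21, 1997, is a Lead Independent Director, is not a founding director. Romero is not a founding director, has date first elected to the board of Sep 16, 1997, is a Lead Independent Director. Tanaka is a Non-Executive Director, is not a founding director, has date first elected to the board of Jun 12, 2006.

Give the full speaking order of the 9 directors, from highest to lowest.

By board role: Marino, Ibarra, Lund, Salazar, Romero and Szabo (Lead Independent Director); then Halvorsen, Tanaka and Quinn (Non-Executive Director).
Marino, Ibarra, Lund, Salazar, Romero and Szabo are each not a founding director, so the next rule applies.
Among Marino, Ibarra, Lund, Salazar, Romero and Szabo, by date first elected to the board (later first): Marino (May 7, 2002) before Ibarra (Aug 27, 2000) before Lund (Jul 1, 1999) before Salazar (Dec 15, 1998) before Romero (Sep 16, 1997) before Szabo (Mar 21, 1997).
Among Halvorsen, Tanaka and Quinn, a founding director before not a founding director: Halvorsen (a founding director) before Tanaka and Quinn (not a founding director).
Among Tanaka and Quinn, by date first elected to the board (later first): Tanaka (Jun 12, 2006) before Quinn (Dec 9, 2002).
Full order: Marino, Ibarra, Lund, Salazar, Romero, Szabo, Halvorsen, Tanaka, Quinn.

Marino, Ibarra, Lund, Salazar, Romero, Szabo, Halvorsen, Tanaka, Quinn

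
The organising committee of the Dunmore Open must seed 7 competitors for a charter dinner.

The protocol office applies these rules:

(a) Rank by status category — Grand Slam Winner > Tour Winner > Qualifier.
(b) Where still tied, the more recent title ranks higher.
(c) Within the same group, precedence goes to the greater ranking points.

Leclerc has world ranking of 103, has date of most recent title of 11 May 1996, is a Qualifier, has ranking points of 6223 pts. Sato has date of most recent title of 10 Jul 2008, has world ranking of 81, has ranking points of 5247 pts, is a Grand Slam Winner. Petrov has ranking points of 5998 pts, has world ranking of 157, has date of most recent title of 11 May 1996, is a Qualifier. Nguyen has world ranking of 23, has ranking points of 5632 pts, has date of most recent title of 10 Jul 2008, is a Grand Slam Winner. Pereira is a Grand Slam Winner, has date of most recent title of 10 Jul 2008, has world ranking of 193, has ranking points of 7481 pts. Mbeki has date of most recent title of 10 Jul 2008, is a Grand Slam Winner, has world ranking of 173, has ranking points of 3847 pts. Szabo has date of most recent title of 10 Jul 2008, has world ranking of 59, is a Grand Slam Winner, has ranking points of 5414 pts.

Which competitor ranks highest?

Pereira

By status category: Pereira, Nguyen, Szabo, Sato and Mbeki (Grand Slam Winner); then Leclerc and Petrov (Qualifier).
Pereira, Nguyen, Szabo, Sato and Mbeki all have date of most recent title 10 Jul 2008, so the next rule applies.
Among Pereira, Nguyen, Szabo, Sato and Mbeki, by ranking points (higher first): Pereira (7481 pts) before Nguyen (5632 pts) before Szabo (5414 pts) before Sato (5247 pts) before Mbeki (3847 pts).
Leclerc and Petrov both have date of most recent title 11 May 1996, so the next rule applies.
Among Leclerc and Petrov, by ranking points (higher first): Leclerc (6223 pts) before Petrov (5998 pts).
Order: Pereira, Nguyen, Szabo, Sato, Mbeki, Leclerc, Petrov.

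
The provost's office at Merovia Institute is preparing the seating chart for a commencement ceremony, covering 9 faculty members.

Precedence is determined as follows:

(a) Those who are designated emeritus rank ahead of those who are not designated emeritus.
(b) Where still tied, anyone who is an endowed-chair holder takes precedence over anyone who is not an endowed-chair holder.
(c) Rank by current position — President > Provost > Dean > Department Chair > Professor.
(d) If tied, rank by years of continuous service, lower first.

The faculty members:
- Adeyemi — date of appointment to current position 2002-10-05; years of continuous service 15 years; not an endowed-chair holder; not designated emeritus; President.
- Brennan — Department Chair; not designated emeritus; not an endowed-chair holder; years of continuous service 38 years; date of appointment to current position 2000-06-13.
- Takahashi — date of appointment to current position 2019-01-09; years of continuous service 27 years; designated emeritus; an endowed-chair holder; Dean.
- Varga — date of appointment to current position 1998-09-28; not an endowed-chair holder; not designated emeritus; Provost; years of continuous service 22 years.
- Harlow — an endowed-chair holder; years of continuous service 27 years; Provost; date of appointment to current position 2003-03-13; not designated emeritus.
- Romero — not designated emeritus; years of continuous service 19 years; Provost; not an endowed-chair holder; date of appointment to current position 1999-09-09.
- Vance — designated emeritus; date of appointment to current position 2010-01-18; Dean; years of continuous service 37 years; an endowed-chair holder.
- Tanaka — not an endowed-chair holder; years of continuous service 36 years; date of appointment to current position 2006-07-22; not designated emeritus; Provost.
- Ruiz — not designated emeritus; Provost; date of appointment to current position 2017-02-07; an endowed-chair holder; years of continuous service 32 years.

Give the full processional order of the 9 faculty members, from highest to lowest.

Takahashi, Vance, Harlow, Ruiz, Adeyemi, Romero, Varga, Tanaka, Brennan

By the first rule: Takahashi and Vance (both designated emeritus); then Harlow, Ruiz, Adeyemi, Romero, Varga, Tanaka and Brennan (each not designated emeritus).
Takahashi and Vance are each an endowed-chair holder, so the next rule applies.
Takahashi and Vance are each Dean, so the next rule applies.
Among Takahashi and Vance, by years of continuous service (lower first): Takahashi (27 years) before Vance (37 years).
Among Harlow, Ruiz, Adeyemi, Romero, Varga, Tanaka and Brennan, an endowed-chair holder before not an endowed-chair holder: Harlow and Ruiz (an endowed-chair holder) before Adeyemi, Romero, Varga, Tanaka and Brennan (not an endowed-chair holder).
Harlow and Ruiz are each Provost, so the next rule applies.
Among Harlow and Ruiz, by years of continuous service (lower first): Harlow (27 years) before Ruiz (32 years).
Among Adeyemi, Romero, Varga, Tanaka and Brennan, by current position: Adeyemi (President) before Romero, Varga and Tanaka (Provost) before Brennan (Department Chair).
Among Romero, Varga and Tanaka, by years of continuous service (lower first): Romero (19 years) before Varga (22 years) before Tanaka (36 years).
Full order: Takahashi, Vance, Harlow, Ruiz, Adeyemi, Romero, Varga, Tanaka, Brennan.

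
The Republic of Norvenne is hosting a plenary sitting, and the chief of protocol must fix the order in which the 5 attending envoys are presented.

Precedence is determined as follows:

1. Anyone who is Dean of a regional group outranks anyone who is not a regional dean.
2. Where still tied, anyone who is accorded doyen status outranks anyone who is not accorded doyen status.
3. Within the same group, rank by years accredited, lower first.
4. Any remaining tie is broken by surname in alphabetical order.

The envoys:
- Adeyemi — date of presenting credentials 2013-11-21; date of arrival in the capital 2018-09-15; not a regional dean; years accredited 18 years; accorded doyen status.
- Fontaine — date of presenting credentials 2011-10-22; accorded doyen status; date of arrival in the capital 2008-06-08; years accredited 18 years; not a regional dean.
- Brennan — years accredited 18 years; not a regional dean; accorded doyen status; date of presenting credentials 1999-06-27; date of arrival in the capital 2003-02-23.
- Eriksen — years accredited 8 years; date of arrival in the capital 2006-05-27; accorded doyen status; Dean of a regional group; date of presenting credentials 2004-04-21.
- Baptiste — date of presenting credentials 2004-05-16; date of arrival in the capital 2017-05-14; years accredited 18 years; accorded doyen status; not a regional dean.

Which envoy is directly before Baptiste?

Adeyemi

By the first rule: Eriksen (Dean of a regional group); then Adeyemi, Baptiste, Brennan and Fontaine (each not a regional dean).
Adeyemi, Baptiste, Brennan and Fontaine are each accorded doyen status, so the next rule applies.
Adeyemi, Baptiste, Brennan and Fontaine all have years accredited 18 years, so the next rule applies.
Among Adeyemi, Baptiste, Brennan and Fontaine, alphabetically by surname: Adeyemi before Baptiste before Brennan before Fontaine.
Order: Eriksen, Adeyemi, Baptiste, Brennan, Fontaine.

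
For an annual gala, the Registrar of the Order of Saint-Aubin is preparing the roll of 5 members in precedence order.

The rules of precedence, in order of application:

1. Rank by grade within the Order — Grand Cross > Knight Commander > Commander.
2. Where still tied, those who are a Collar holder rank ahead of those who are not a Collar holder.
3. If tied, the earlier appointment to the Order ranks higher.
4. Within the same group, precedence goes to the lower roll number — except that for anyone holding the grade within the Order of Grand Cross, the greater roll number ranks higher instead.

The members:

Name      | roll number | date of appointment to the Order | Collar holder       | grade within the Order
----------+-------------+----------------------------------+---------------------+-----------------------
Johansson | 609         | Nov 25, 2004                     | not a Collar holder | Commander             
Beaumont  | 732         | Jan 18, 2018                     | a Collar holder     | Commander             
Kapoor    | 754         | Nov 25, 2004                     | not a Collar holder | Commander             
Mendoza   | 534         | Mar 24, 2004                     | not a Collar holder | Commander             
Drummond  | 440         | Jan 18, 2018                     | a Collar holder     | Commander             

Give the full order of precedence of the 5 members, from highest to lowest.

Drummond, Beaumont, Mendoza, Johansson, Kapoor

By grade within the Order: Drummond, Beaumont, Mendoza, Johansson and Kapoor (Commander).
Among Drummond, Beaumont, Mendoza, Johansson and Kapoor, a Collar holder before not a Collar holder: Drummond and Beaumont (a Collar holder) before Mendoza, Johansson and Kapoor (not a Collar holder).
Drummond and Beaumont both have date of appointment to the Order Jan 18, 2018, so the next rule applies.
Among Drummond and Beaumont, by roll number (lower first): Drummond (440) before Beaumont (732).
Among Mendoza, Johansson and Kapoor, by date of appointment to the Order (earlier first): Mendoza (Mar 24, 2004) before Johansson and Kapoor (Nov 25, 2004).
Among Johansson and Kapoor, by roll number (lower first): Johansson (609) before Kapoor (754).
Full order: Drummond, Beaumont, Mendoza, Johansson, Kapoor.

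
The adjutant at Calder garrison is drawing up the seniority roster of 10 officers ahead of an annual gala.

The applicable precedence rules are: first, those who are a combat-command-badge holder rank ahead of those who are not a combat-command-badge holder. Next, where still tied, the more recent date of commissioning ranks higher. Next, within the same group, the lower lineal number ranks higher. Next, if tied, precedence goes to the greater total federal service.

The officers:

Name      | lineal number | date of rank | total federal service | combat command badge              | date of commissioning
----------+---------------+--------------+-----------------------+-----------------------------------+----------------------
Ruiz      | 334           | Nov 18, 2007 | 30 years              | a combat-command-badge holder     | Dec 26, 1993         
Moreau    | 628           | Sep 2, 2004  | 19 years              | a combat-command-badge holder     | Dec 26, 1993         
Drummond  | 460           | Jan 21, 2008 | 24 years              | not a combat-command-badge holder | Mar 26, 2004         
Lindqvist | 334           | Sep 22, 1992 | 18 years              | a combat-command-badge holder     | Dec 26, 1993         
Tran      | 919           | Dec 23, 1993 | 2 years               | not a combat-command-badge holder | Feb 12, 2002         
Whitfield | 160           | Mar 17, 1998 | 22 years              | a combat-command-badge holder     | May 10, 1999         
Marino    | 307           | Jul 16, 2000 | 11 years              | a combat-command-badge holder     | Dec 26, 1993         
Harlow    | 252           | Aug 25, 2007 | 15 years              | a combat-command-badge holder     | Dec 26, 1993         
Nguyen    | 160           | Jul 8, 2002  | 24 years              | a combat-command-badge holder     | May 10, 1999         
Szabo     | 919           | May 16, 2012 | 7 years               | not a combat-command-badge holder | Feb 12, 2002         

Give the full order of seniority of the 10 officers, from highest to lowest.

By the first rule: Nguyen, Whitfield, Harlow, Marino, Ruiz, Lindqvist and Moreau (each a combat-command-badge holder); then Drummond, Szabo and Tran (each not a combat-command-badge holder).
Among Nguyen, Whitfield, Harlow, Marino, Ruiz, Lindqvist and Moreau, by date of commissioning (later first): Nguyen and Whitfield (May 10, 1999) before Harlow, Marino, Ruiz, Lindqvist and Moreau (Dec 26, 1993).
Nguyen and Whitfield both have lineal number 160, so the next rule applies.
Among Nguyen and Whitfield, by total federal service (higher first): Nguyen (24 years) before Whitfield (22 years).
Among Harlow, Marino, Ruiz, Lindqvist and Moreau, by lineal number (lower first): Harlow (252) before Marino (307) before Ruiz and Lindqvist (334) before Moreau (628).
Among Ruiz and Lindqvist, by total federal service (higher first): Ruiz (30 years) before Lindqvist (18 years).
Among Drummond, Szabo and Tran, by date of commissioning (later first): Drummond (Mar 26, 2004) before Szabo and Tran (Feb 12, 2002).
Szabo and Tran both have lineal number 919, so the next rule applies.
Among Szabo and Tran, by total federal service (higher first): Szabo (7 years) before Tran (2 years).
Full order: Nguyen, Whitfield, Harlow, Marino, Ruiz, Lindqvist, Moreau, Drummond, Szabo, Tran.

Nguyen, Whitfield, Harlow, Marino, Ruiz, Lindqvist, Moreau, Drummond, Szabo, Tran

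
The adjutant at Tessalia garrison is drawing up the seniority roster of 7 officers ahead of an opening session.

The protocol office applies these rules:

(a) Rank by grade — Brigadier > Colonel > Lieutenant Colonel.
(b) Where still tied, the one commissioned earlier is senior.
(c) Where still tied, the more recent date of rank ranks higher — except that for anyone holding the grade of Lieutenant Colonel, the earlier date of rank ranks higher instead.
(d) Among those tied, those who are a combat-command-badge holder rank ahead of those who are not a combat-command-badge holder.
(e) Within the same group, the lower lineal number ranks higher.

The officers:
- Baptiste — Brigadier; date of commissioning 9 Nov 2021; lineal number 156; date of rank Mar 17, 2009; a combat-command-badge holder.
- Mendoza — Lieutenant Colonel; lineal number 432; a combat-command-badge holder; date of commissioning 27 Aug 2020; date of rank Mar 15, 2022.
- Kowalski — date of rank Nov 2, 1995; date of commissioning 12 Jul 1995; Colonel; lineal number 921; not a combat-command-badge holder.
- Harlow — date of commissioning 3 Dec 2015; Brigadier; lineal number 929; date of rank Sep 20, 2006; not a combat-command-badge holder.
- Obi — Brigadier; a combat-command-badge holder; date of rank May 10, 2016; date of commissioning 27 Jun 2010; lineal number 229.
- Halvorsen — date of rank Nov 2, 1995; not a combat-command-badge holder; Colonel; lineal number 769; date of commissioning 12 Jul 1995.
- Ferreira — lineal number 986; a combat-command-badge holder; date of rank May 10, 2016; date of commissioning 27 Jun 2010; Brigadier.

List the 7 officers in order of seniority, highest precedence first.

Obi, Ferreira, Harlow, Baptiste, Halvorsen, Kowalski, Mendoza

By grade: Obi, Ferreira, Harlow and Baptiste (Brigadier); then Halvorsen and Kowalski (Colonel); then Mendoza (Lieutenant Colonel).
Among Obi, Ferreira, Harlow and Baptiste, by date of commissioning (earlier first): Obi and Ferreira (27 Jun 2010) before Harlow (3 Dec 2015) before Baptiste (9 Nov 2021).
Obi and Ferreira both have date of rank May 10, 2016, so the next rule applies.
Obi and Ferreira are each a combat-command-badge holder, so the next rule applies.
Among Obi and Ferreira, by lineal number (lower first): Obi (229) before Ferreira (986).
Halvorsen and Kowalski both have date of commissioning 12 Jul 1995, so the next rule applies.
Halvorsen and Kowalski both have date of rank Nov 2, 1995, so the next rule applies.
Halvorsen and Kowalski are each not a combat-command-badge holder, so the next rule applies.
Among Halvorsen and Kowalski, by lineal number (lower first): Halvorsen (769) before Kowalski (921).
Full order: Obi, Ferreira, Harlow, Baptiste, Halvorsen, Kowalski, Mendoza.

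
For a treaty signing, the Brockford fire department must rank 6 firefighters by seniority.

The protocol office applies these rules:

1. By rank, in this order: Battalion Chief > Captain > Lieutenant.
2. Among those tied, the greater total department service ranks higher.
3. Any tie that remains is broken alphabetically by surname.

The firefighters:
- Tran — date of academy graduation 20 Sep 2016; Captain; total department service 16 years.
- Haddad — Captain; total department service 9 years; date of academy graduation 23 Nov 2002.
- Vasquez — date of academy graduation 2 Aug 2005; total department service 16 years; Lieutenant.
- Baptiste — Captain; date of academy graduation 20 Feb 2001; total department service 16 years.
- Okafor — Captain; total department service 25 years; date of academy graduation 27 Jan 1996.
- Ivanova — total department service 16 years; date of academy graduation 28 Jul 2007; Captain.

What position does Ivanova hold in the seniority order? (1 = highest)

3

By rank: Okafor, Baptiste, Ivanova, Tran and Haddad (Captain); then Vasquez (Lieutenant).
Among Okafor, Baptiste, Ivanova, Tran and Haddad, by total department service (higher first): Okafor (25 years) before Baptiste, Ivanova and Tran (16 years) before Haddad (9 years).
Among Baptiste, Ivanova and Tran, alphabetically by surname: Baptiste before Ivanova before Tran.
Order: Okafor, Baptiste, Ivanova, Tran, Haddad, Vasquez. So position 3.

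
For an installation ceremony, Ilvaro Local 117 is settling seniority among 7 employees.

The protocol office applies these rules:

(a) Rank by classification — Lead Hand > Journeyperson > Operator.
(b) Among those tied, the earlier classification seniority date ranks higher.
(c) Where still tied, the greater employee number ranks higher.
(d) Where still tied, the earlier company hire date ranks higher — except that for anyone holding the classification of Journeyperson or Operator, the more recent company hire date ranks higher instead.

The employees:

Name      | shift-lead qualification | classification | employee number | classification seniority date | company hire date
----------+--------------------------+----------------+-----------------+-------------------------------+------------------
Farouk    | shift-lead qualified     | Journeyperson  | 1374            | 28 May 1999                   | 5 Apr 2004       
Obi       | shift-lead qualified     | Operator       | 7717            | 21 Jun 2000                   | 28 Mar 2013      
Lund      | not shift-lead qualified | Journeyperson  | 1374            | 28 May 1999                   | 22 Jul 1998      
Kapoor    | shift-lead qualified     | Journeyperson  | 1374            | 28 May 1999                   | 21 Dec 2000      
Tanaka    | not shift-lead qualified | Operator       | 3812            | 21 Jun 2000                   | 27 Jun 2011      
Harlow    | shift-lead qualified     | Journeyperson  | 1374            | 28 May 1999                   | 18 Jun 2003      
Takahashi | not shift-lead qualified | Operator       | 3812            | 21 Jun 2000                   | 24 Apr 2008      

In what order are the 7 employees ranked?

Farouk, Harlow, Kapoor, Lund, Obi, Tanaka, Takahashi

By classification: Farouk, Harlow, Kapoor and Lund (Journeyperson); then Obi, Tanaka and Takahashi (Operator).
Farouk, Harlow, Kapoor and Lund all have classification seniority date 28 May 1999, so the next rule applies.
Farouk, Harlow, Kapoor and Lund all have employee number 1374, so the next rule applies.
Among Farouk, Harlow, Kapoor and Lund, by company hire date (later first) (reversed rule for this group): Farouk (5 Apr 2004) before Harlow (18 Jun 2003) before Kapoor (21 Dec 2000) before Lund (22 Jul 1998).
Obi, Tanaka and Takahashi all have classification seniority date 21 Jun 2000, so the next rule applies.
Among Obi, Tanaka and Takahashi, by employee number (higher first): Obi (7717) before Tanaka and Takahashi (3812).
Among Tanaka and Takahashi, by company hire date (later first) (reversed rule for this group): Tanaka (27 Jun 2011) before Takahashi (24 Apr 2008).
Full order: Farouk, Harlow, Kapoor, Lund, Obi, Tanaka, Takahashi.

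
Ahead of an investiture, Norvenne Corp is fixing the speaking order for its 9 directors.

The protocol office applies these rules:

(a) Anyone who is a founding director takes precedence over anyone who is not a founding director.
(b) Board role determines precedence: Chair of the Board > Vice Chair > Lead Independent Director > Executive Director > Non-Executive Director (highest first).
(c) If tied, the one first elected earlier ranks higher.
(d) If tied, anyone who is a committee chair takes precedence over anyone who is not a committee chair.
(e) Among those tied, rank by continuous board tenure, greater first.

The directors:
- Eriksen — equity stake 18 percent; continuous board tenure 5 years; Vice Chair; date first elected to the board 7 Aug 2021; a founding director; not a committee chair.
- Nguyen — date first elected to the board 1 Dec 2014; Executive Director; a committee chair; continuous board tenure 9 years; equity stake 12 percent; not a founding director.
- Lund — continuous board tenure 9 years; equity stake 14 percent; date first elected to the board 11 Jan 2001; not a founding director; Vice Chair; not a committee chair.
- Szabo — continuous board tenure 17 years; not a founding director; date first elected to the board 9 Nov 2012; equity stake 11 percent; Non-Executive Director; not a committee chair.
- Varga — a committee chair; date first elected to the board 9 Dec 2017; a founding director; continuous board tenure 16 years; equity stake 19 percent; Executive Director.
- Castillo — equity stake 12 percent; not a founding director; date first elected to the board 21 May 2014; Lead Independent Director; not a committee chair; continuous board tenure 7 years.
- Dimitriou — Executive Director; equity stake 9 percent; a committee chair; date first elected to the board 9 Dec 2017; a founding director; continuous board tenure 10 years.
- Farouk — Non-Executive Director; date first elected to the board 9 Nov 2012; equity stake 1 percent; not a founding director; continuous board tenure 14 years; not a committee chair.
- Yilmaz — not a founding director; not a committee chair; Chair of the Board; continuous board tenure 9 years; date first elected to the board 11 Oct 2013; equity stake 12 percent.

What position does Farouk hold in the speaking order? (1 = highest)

9

By the first rule: Eriksen, Varga and Dimitriou (each a founding director); then Yilmaz, Lund, Castillo, Nguyen, Szabo and Farouk (each not a founding director).
Among Eriksen, Varga and Dimitriou, by board role: Eriksen (Vice Chair) before Varga and Dimitriou (Executive Director).
Varga and Dimitriou both have date first elected to the board 9 Dec 2017, so the next rule applies.
Varga and Dimitriou are each a committee chair, so the next rule applies.
Among Varga and Dimitriou, by continuous board tenure (higher first): Varga (16 years) before Dimitriou (10 years).
Among Yilmaz, Lund, Castillo, Nguyen, Szabo and Farouk, by board role: Yilmaz (Chair of the Board) before Lund (Vice Chair) before Castillo (Lead Independent Director) before Nguyen (Executive Director) before Szabo and Farouk (Non-Executive Director).
Szabo and Farouk both have date first elected to the board 9 Nov 2012, so the next rule applies.
Szabo and Farouk are each not a committee chair, so the next rule applies.
Among Szabo and Farouk, by continuous board tenure (higher first): Szabo (17 years) before Farouk (14 years).
Order: Eriksen, Varga, Dimitriou, Yilmaz, Lund, Castillo, Nguyen, Szabo, Farouk. So position 9.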